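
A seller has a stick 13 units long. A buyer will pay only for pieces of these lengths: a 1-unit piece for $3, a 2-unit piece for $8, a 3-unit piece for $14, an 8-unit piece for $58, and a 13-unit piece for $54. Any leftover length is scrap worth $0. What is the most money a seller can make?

80

Build f[k] bottom-up: f[k] = max over allowed piece i of (p[i] + f[k−i]).
f[1] = 3
f[2] = max(3+3, 8+0) = 8
f[3] = max(3+8, 8+3, 14+0) = 14
f[4] = max(3+14, 8+8, 14+3) = 17
f[5] = max(3+17, 8+14, 14+8) = 22
f[6] = max(3+22, 8+17, 14+14) = 28
f[7] = max(3+28, 8+22, 14+17) = 31
f[8] = max(3+31, 8+28, 14+22, 58+0) = 58
f[9] = max(3+58, 8+31, 14+28, 58+3) = 61
f[10] = max(3+61, 8+58, 14+31, 58+8) = 66
f[11] = max(3+66, 8+61, 14+58, 58+14) = 72
f[12] = max(3+72, 8+66, 14+61, 58+17) = 75
f[13] = max(3+75, 8+72, 14+66, 58+22, 54+0) = 80
One optimal cutting: 8 + 3 + 2 → $80.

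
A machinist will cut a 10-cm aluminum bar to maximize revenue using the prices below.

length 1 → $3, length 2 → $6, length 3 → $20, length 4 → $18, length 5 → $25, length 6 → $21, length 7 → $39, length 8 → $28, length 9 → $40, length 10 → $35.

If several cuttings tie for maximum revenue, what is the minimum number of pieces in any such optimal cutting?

Consider every possible first cut. r[k] is the best of p[i]+r[k−i] over all sellable i≤k.
r[1] = 3
r[2] = 6  (first piece 1, then r[1]=3)
r[3] = 20
r[4] = 23  (first piece 1, then r[3]=20)
r[5] = 26  (first piece 1, then r[4]=23)
r[6] = 40  (first piece 3, then r[3]=20)
r[7] = 43  (first piece 1, then r[6]=40)
r[8] = 46  (first piece 1, then r[7]=43)
r[9] = 60  (first piece 3, then r[6]=40)
r[10] = 63  (first piece 1, then r[9]=60)
Maximum revenue is $63.
Now minimize piece count subject to staying optimal: for each k, pieces[k] = 1 + min over i with p[i]+r[k−i]=r[k] of pieces[k−i].
pieces[7] = 3
pieces[8] = 3
pieces[9] = 3
pieces[10] = 4

4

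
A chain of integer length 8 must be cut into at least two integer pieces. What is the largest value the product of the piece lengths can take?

18

Let g[k] be the best product for length k (with at least one cut). For each first piece i, the rest contributes max(k−i, g[k−i]).
Small cases: g[2]=1.
g[3] = 1×max(2,1) = 1×2 = 2
g[4] = 2×max(2,1) = 2×2 = 4
g[5] = 2×max(3,2) = 2×3 = 6
g[6] = 3×max(3,2) = 3×3 = 9
g[7] = 2×max(5,6) = 2×6 = 12
g[8] = 2×max(6,9) = 2×9 = 18
One optimal split: 3 + 3 + 2; product 3×3×2 = 18.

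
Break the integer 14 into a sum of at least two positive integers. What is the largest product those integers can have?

Let f[k] be the best product for length k (with at least one cut). For each first piece i, the rest contributes max(k−i, f[k−i]).
f[2] = 1×max(1,0) = 1×1 = 1
f[3] = max(1×2, 2×1) = 2
f[4] = max(1×3, 2×2, 3×1) = 4
f[5] = max(1×4, 2×3, 3×2, 4×1) = 6
f[6] = max(1×6, 2×4, 3×3, 4×2, 5×1) = 9
f[7] = max(1×9, 2×6, 3×4, 4×3, 5×2, 6×1) = 12
f[8] = max(1×12, 2×9, 3×6, …, 6×2, 7×1) = 18
f[9] = max(1×18, 2×12, 3×9, …, 7×2, 8×1) = 27
f[10] = max(1×27, 2×18, 3×12, …, 8×2, 9×1) = 36
f[11] = max(1×36, 2×27, 3×18, …, 9×2, 10×1) = 54
f[12] = max(1×54, 2×36, 3×27, …, 10×2, 11×1) = 81
f[13] = max(1×81, 2×54, 3×36, …, 11×2, 12×1) = 108
f[14] = max(1×108, 2×81, 3×54, …, 12×2, 13×1) = 162
One optimal split: 3 + 3 + 3 + 3 + 2; product 3×3×3×3×2 = 162.

162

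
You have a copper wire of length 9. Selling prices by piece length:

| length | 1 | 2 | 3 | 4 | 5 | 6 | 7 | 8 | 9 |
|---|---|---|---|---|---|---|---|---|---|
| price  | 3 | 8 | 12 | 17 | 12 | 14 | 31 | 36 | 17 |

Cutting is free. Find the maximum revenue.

Build best[k] bottom-up: best[k] = max over allowed piece i of (p[i] + best[k−i]).
best[1] = 3
best[2] = max(3+3, 8+0) = 8
best[3] = max(3+8, 8+3, 12+0) = 12
best[4] = max(3+12, 8+8, 12+3, 17+0) = 17
best[5] = max(3+17, 8+12, 12+8, 17+3, 12+0) = 20
best[6] = max(3+20, 8+17, 12+12, 17+8, 12+3, 14+0) = 25
best[7] = max(3+25, 8+20, 12+17, …, 14+3, 31+0) = 31
best[8] = max(3+31, 8+25, 12+20, …, 31+3, 36+0) = 36
best[9] = max(3+36, 8+31, 12+25, …, 36+3, 17+0) = 39
One optimal cutting: 8 + 1 → €36 + €3 = €39.

39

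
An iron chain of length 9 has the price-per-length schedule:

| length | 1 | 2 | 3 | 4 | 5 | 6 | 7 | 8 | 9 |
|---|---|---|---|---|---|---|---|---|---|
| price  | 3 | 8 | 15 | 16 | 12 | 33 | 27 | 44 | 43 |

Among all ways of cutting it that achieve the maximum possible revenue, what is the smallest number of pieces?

2

Let r[k] be the best obtainable value from length k. For each k, try every first piece i and keep the best of price[i] + r[k−i].
r[1] = 3
r[2] = max(3+3, 8+0) = 8
r[3] = max(3+8, 8+3, 15+0) = 15
r[4] = max(3+15, 8+8, 15+3, 16+0) = 18
r[5] = max(3+18, 8+15, 15+8, 16+3, 12+0) = 23
r[6] = max(3+23, 8+18, 15+15, 16+8, 12+3, 33+0) = 33
r[7] = max(3+33, 8+23, 15+18, …, 33+3, 27+0) = 36
r[8] = max(3+36, 8+33, 15+23, …, 27+3, 44+0) = 44
r[9] = max(3+44, 8+36, 15+33, …, 44+3, 43+0) = 48
Maximum revenue is $48.
Now minimize piece count subject to staying optimal: for each k, pieces[k] = 1 + min over i with p[i]+r[k−i]=r[k] of pieces[k−i].
pieces[6] = 1
pieces[7] = 2
pieces[8] = 1
pieces[9] = 2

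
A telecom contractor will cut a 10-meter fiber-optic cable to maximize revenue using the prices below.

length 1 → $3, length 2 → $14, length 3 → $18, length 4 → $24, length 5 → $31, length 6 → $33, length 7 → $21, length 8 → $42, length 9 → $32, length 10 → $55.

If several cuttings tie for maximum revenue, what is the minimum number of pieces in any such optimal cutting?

Let r[k] be the best obtainable value from length k. For each k, try every first piece i and keep the best of price[i] + r[k−i].
r[1] = 3
r[2] = max(3+3, 14+0) = 14
r[3] = max(3+14, 14+3, 18+0) = 18
r[4] = max(3+18, 14+14, 18+3, 24+0) = 28
r[5] = max(3+28, 14+18, 18+14, 24+3, 31+0) = 32
r[6] = max(3+32, 14+28, 18+18, 24+14, 31+3, 33+0) = 42
r[7] = max(3+42, 14+32, 18+28, …, 33+3, 21+0) = 46
r[8] = max(3+46, 14+42, 18+32, …, 21+3, 42+0) = 56
r[9] = max(3+56, 14+46, 18+42, …, 42+3, 32+0) = 60
r[10] = max(3+60, 14+56, 18+46, …, 32+3, 55+0) = 70
Maximum revenue is $70.
Now minimize piece count subject to staying optimal: for each k, pieces[k] = 1 + min over i with p[i]+r[k−i]=r[k] of pieces[k−i].
pieces[7] = 3
pieces[8] = 4
pieces[9] = 4
pieces[10] = 5

5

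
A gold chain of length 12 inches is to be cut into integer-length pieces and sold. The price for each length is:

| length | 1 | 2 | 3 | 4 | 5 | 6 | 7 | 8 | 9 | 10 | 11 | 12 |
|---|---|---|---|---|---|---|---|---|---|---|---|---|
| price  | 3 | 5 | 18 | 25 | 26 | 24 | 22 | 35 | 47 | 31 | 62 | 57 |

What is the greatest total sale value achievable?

75

Consider every possible first cut. best[k] is the best of p[i]+best[k−i] over all sellable i≤k.
best[1] = 3
best[2] = max(3+3, 5+0) = 6
best[3] = max(3+6, 5+3, 18+0) = 18
best[4] = max(3+18, 5+6, 18+3, 25+0) = 25
best[5] = max(3+25, 5+18, 18+6, 25+3, 26+0) = 28
best[6] = max(3+28, 5+25, 18+18, 25+6, 26+3, 24+0) = 36
best[7] = max(3+36, 5+28, 18+25, …, 24+3, 22+0) = 43
best[8] = max(3+43, 5+36, 18+28, …, 22+3, 35+0) = 50
best[9] = max(3+50, 5+43, 18+36, …, 35+3, 47+0) = 54
best[10] = max(3+54, 5+50, 18+43, …, 47+3, 31+0) = 61
best[11] = max(3+61, 5+54, 18+50, …, 31+3, 62+0) = 68
best[12] = max(3+68, 5+61, 18+54, …, 62+3, 57+0) = 75
One optimal cutting: 4 + 4 + 4 → $25 + $25 + $25 = $75.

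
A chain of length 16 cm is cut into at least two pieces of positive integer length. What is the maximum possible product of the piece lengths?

Fill f[k] for k=2..16: at each k try every first piece i and multiply by the better of (k−i) uncut or f[k−i].
f[2] = 1×max(1,0) = 1×1 = 1
f[3] = 1×max(2,1) = 1×2 = 2
f[4] = 2×max(2,1) = 2×2 = 4
f[5] = 2×max(3,2) = 2×3 = 6
f[6] = 3×max(3,2) = 3×3 = 9
f[7] = 2×max(5,6) = 2×6 = 12
f[8] = 2×max(6,9) = 2×9 = 18
f[9] = 3×max(6,9) = 3×9 = 27
f[10] = 2×max(8,18) = 2×18 = 36
f[11] = 2×max(9,27) = 2×27 = 54
f[12] = 3×max(9,27) = 3×27 = 81
f[13] = 2×max(11,54) = 2×54 = 108
f[14] = 2×max(12,81) = 2×81 = 162
f[15] = 3×max(12,81) = 3×81 = 243
f[16] = 2×max(14,162) = 2×162 = 324
One optimal split: 3 + 3 + 3 + 3 + 2 + 2; product 3×3×3×3×2×2 = 324.

324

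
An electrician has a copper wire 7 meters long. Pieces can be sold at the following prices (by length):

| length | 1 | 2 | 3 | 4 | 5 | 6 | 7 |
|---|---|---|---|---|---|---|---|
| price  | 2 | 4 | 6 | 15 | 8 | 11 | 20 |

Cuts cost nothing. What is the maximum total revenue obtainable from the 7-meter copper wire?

Consider every possible first cut. v[k] is the best of p[i]+v[k−i] over all sellable i≤k.
v[1] = 2
v[2] = max(2+2, 4+0) = 4
v[3] = max(2+4, 4+2, 6+0) = 6
v[4] = max(2+6, 4+4, 6+2, 15+0) = 15
v[5] = max(2+15, 4+6, 6+4, 15+2, 8+0) = 17
v[6] = max(2+17, 4+15, 6+6, 15+4, 8+2, 11+0) = 19
v[7] = max(2+19, 4+17, 6+15, …, 11+2, 20+0) = 21
One optimal cutting: 4 + 1 + 1 + 1 → €15 + €2 + €2 + €2 = €21.

21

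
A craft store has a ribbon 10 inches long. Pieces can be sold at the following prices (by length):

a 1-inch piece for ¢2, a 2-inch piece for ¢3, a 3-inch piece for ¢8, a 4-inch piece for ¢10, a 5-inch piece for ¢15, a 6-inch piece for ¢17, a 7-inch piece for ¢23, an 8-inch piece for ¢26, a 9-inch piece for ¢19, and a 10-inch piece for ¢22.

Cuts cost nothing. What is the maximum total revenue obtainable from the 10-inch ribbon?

31

Let best[k] be the best obtainable value from length k. For each k, try every first piece i and keep the best of price[i] + best[k−i].
best[1] = 2
best[2] = 4  (first piece 1, then best[1]=2)
best[3] = 8
best[4] = 10  (first piece 1, then best[3]=8)
best[5] = 15
best[6] = 17  (first piece 1, then best[5]=15)
best[7] = 23
best[8] = 26
best[9] = 28  (first piece 1, then best[8]=26)
best[10] = 31  (first piece 3, then best[7]=23)
One optimal cutting: 7 + 3 → ¢23 + ¢8 = ¢31.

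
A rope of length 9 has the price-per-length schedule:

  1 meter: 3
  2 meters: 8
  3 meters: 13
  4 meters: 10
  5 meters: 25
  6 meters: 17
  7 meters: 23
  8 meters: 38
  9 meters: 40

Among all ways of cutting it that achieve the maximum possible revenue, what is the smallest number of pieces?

Consider every possible first cut. r[k] is the best of p[i]+r[k−i] over all sellable i≤k.
r[1] = 3
r[2] = 8
r[3] = 13
r[4] = 16  (first piece 1, then r[3]=13)
r[5] = 25
r[6] = 28  (first piece 1, then r[5]=25)
r[7] = 33  (first piece 2, then r[5]=25)
r[8] = 38  (first piece 3, then r[5]=25)
r[9] = 41  (first piece 1, then r[8]=38)
Maximum revenue is 41.
Now minimize piece count subject to staying optimal: for each k, pieces[k] = 1 + min over i with p[i]+r[k−i]=r[k] of pieces[k−i].
pieces[6] = 2
pieces[7] = 2
pieces[8] = 1
pieces[9] = 2

2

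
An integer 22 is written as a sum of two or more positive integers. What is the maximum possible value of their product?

2916

Define m[k] = max over 1≤i<k of i · max(k−i, m[k−i]); the inner max lets the remainder stay uncut if that's better.
Small cases: m[2]=1, m[3]=2, m[4]=4, m[5]=6, m[6]=9, m[7]=12, m[8]=18, m[9]=27, m[10]=36, m[11]=54, m[12]=81, m[13]=108, m[14]=162, m[15]=243, m[16]=324, m[17]=486.
m[18] = max(1·486, 2·324, 3·243, …, 16·2, 17·1) = 729
m[19] = max(1·729, 2·486, 3·324, …, 17·2, 18·1) = 972
m[20] = max(1·972, 2·729, 3·486, …, 18·2, 19·1) = 1458
m[21] = max(1·1458, 2·972, 3·729, …, 19·2, 20·1) = 2187
m[22] = max(1·2187, 2·1458, 3·972, …, 20·2, 21·1) = 2916
One optimal split: 3 + 3 + 3 + 3 + 3 + 3 + 2 + 2; product 3·3·3·3·3·3·2·2 = 2916.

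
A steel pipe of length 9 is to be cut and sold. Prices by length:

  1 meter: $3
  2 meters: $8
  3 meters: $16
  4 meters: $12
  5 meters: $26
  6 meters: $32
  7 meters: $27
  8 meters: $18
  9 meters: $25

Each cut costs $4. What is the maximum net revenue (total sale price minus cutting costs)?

Consider every possible first cut. v[k] is the best of p[i]+v[k−i] over all sellable i≤k, charging 4 whenever i<k.
v[1] = 3
v[2] = max(3+3-4, 8+0) = 8
v[3] = max(3+8-4, 8+3-4, 16+0) = 16
v[4] = max(3+16-4, 8+8-4, 16+3-4, 12+0) = 15
v[5] = max(3+15-4, 8+16-4, 16+8-4, 12+3-4, 26+0) = 26
v[6] = max(3+26-4, 8+15-4, 16+16-4, 12+8-4, 26+3-4, 32+0) = 32
v[7] = max(3+32-4, 8+26-4, 16+15-4, …, 32+3-4, 27+0) = 31
v[8] = max(3+31-4, 8+32-4, 16+26-4, …, 27+3-4, 18+0) = 38
v[9] = max(3+38-4, 8+31-4, 16+32-4, …, 18+3-4, 25+0) = 44
One optimal plan: pieces 6 + 3 (1 cut) → $48 − $4 = $44.

44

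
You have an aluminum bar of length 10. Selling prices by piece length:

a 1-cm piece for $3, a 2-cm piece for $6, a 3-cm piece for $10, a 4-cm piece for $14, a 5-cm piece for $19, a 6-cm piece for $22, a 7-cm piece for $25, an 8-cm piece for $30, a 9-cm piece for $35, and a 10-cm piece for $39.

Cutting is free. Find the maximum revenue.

Let v[k] be the best obtainable value from length k. For each k, try every first piece i and keep the best of price[i] + v[k−i].
v[1] = 3
v[2] = 6  (first piece 1, then v[1]=3)
v[3] = 10
v[4] = 14
v[5] = 19
v[6] = 22  (first piece 1, then v[5]=19)
v[7] = 25  (first piece 1, then v[6]=22)
v[8] = 30
v[9] = 35
v[10] = 39
Best is to sell the whole 10-cm piece uncut for $39.

39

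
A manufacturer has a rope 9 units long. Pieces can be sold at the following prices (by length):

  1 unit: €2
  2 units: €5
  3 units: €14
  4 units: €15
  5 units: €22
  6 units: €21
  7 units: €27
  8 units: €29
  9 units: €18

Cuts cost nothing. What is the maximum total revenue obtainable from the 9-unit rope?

42

Build v[k] bottom-up: v[k] = max over allowed piece i of (p[i] + v[k−i]).
v[1] = 2
v[2] = 5
v[3] = 14
v[4] = 16  (first piece 1, then v[3]=14)
v[5] = 22
v[6] = 28  (first piece 3, then v[3]=14)
v[7] = 30  (first piece 1, then v[6]=28)
v[8] = 36  (first piece 3, then v[5]=22)
v[9] = 42  (first piece 3, then v[6]=28)
One optimal cutting: 3 + 3 + 3 → €14 + €14 + €14 = €42.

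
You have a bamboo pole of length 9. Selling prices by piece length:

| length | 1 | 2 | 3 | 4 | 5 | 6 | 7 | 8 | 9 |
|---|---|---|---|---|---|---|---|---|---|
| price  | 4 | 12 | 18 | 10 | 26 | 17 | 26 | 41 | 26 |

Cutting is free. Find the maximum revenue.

Build R[k] bottom-up: R[k] = max over allowed piece i of (p[i] + R[k−i]).
R[1] = 4
R[2] = 12
R[3] = 18
R[4] = 24  (first piece 2, then R[2]=12)
R[5] = 30  (first piece 2, then R[3]=18)
R[6] = 36  (first piece 2, then R[4]=24)
R[7] = 42  (first piece 2, then R[5]=30)
R[8] = 48  (first piece 2, then R[6]=36)
R[9] = 54  (first piece 2, then R[7]=42)
One optimal cutting: 3 + 2 + 2 + 2 → $18 + $12 + $12 + $12 = $54.

54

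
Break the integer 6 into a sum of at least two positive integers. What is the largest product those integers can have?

9

Let P[k] be the best product for length k (with at least one cut). For each first piece i, the rest contributes max(k−i, P[k−i]).
P[2] = 1*max(1,0) = 1*1 = 1
P[3] = 1*max(2,1) = 1*2 = 2
P[4] = 2*max(2,1) = 2*2 = 4
P[5] = 2*max(3,2) = 2*3 = 6
P[6] = 3*max(3,2) = 3*3 = 9
One optimal split: 3 + 3; product 3*3 = 9.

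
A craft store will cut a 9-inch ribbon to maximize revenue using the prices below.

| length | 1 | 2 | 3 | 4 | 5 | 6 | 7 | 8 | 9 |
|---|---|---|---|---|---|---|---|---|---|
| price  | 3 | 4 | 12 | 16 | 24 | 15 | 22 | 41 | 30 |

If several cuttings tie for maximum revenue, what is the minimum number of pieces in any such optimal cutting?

Let r[k] be the best obtainable value from length k. For each k, try every first piece i and keep the best of price[i] + r[k−i].
r[1] = 3
r[2] = 6  (first piece 1, then r[1]=3)
r[3] = 12
r[4] = 16
r[5] = 24
r[6] = 27  (first piece 1, then r[5]=24)
r[7] = 30  (first piece 1, then r[6]=27)
r[8] = 41
r[9] = 44  (first piece 1, then r[8]=41)
Maximum revenue is ¢44.
Now minimize piece count subject to staying optimal: for each k, pieces[k] = 1 + min over i with p[i]+r[k−i]=r[k] of pieces[k−i].
pieces[6] = 2
pieces[7] = 3
pieces[8] = 1
pieces[9] = 2

2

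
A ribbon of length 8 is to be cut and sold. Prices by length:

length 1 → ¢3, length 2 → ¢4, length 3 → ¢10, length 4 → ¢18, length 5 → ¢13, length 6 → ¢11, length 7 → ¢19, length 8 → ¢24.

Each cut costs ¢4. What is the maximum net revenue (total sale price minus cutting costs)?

32

Consider every possible first cut. r[k] is the best of p[i]+r[k−i] over all sellable i≤k, charging 4 whenever i<k.
r[1] = 3
r[2] = 4
r[3] = 10
r[4] = 18
r[5] = 17  (first piece 1, then r[4]=18)
r[6] = 18  (first piece 2, then r[4]=18)
r[7] = 24  (first piece 3, then r[4]=18)
r[8] = 32  (first piece 4, then r[4]=18)
One optimal plan: pieces 4 + 4 (1 cut) → ¢36 − ¢4 = ¢32.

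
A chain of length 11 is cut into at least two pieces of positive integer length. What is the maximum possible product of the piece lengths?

54

Fill P[k] for k=2..11: at each k try every first piece i and multiply by the better of (k−i) uncut or P[k−i].
P[2] = 1·max(1,0) = 1·1 = 1
P[3] = max(1·2, 2·1) = 2
P[4] = max(1·3, 2·2, 3·1) = 4
P[5] = max(1·4, 2·3, 3·2, 4·1) = 6
P[6] = max(1·6, 2·4, 3·3, 4·2, 5·1) = 9
P[7] = max(1·9, 2·6, 3·4, 4·3, 5·2, 6·1) = 12
P[8] = max(1·12, 2·9, 3·6, …, 6·2, 7·1) = 18
P[9] = max(1·18, 2·12, 3·9, …, 7·2, 8·1) = 27
P[10] = max(1·27, 2·18, 3·12, …, 8·2, 9·1) = 36
P[11] = max(1·36, 2·27, 3·18, …, 9·2, 10·1) = 54
One optimal split: 3 + 3 + 3 + 2; product 3·3·3·2 = 54.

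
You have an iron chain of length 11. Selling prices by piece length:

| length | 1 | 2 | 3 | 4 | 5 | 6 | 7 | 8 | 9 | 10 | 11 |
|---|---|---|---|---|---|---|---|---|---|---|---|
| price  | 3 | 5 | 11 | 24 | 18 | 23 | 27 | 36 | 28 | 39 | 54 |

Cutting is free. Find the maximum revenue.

Let v[k] be the best obtainable value from length k. For each k, try every first piece i and keep the best of price[i] + v[k−i].
v[1] = 3
v[2] = max(3+3, 5+0) = 6
v[3] = max(3+6, 5+3, 11+0) = 11
v[4] = max(3+11, 5+6, 11+3, 24+0) = 24
v[5] = max(3+24, 5+11, 11+6, 24+3, 18+0) = 27
v[6] = max(3+27, 5+24, 11+11, 24+6, 18+3, 23+0) = 30
v[7] = max(3+30, 5+27, 11+24, …, 23+3, 27+0) = 35
v[8] = max(3+35, 5+30, 11+27, …, 27+3, 36+0) = 48
v[9] = max(3+48, 5+35, 11+30, …, 36+3, 28+0) = 51
v[10] = max(3+51, 5+48, 11+35, …, 28+3, 39+0) = 54
v[11] = max(3+54, 5+51, 11+48, …, 39+3, 54+0) = 59
One optimal cutting: 4 + 4 + 3 → $24 + $24 + $11 = $59.

59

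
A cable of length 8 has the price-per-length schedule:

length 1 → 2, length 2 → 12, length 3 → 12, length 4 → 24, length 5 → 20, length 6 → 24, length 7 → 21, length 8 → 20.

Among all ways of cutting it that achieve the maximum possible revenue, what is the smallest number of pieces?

Let r[k] be the best obtainable value from length k. For each k, try every first piece i and keep the best of price[i] + r[k−i].
r[1] = 2
r[2] = max(2+2, 12+0) = 12
r[3] = max(2+12, 12+2, 12+0) = 14
r[4] = max(2+14, 12+12, 12+2, 24+0) = 24
r[5] = max(2+24, 12+14, 12+12, 24+2, 20+0) = 26
r[6] = max(2+26, 12+24, 12+14, 24+12, 20+2, 24+0) = 36
r[7] = max(2+36, 12+26, 12+24, …, 24+2, 21+0) = 38
r[8] = max(2+38, 12+36, 12+26, …, 21+2, 20+0) = 48
Maximum revenue is 48.
Now minimize piece count subject to staying optimal: for each k, pieces[k] = 1 + min over i with p[i]+r[k−i]=r[k] of pieces[k−i].
pieces[5] = 2
pieces[6] = 2
pieces[7] = 3
pieces[8] = 2

2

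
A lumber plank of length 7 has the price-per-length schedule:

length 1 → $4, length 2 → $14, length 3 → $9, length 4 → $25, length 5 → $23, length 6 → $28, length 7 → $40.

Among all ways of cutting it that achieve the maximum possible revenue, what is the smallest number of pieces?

4

Let r[k] be the best obtainable value from length k. For each k, try every first piece i and keep the best of price[i] + r[k−i].
r[1] = 4
r[2] = max(4+4, 14+0) = 14
r[3] = max(4+14, 14+4, 9+0) = 18
r[4] = max(4+18, 14+14, 9+4, 25+0) = 28
r[5] = max(4+28, 14+18, 9+14, 25+4, 23+0) = 32
r[6] = max(4+32, 14+28, 9+18, 25+14, 23+4, 28+0) = 42
r[7] = max(4+42, 14+32, 9+28, …, 28+4, 40+0) = 46
Maximum revenue is $46.
Now minimize piece count subject to staying optimal: for each k, pieces[k] = 1 + min over i with p[i]+r[k−i]=r[k] of pieces[k−i].
pieces[4] = 2
pieces[5] = 3
pieces[6] = 3
pieces[7] = 4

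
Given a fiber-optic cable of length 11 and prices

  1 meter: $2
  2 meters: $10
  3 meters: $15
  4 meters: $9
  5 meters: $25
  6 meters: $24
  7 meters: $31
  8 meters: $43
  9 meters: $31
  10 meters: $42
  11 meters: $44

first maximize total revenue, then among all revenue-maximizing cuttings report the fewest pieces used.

Consider every possible first cut. r[k] is the best of p[i]+r[k−i] over all sellable i≤k.
r[1] = 2
r[2] = 10
r[3] = 15
r[4] = 20  (first piece 2, then r[2]=10)
r[5] = 25  (first piece 2, then r[3]=15)
r[6] = 30  (first piece 2, then r[4]=20)
r[7] = 35  (first piece 2, then r[5]=25)
r[8] = 43
r[9] = 45  (first piece 1, then r[8]=43)
r[10] = 53  (first piece 2, then r[8]=43)
r[11] = 58  (first piece 3, then r[8]=43)
Maximum revenue is $58.
Now minimize piece count subject to staying optimal: for each k, pieces[k] = 1 + min over i with p[i]+r[k−i]=r[k] of pieces[k−i].
pieces[8] = 1
pieces[9] = 2
pieces[10] = 2
pieces[11] = 2

2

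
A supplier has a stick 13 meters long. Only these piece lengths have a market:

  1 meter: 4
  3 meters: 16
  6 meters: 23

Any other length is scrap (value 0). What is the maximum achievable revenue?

68

Let f[k] be the best obtainable value from length k. For each k, try every first piece i and keep the best of price[i] + f[k−i].
f[1] = 4
f[2] = 8  (first piece 1, then f[1]=4)
f[3] = max(4+8, 16+0) = 16
f[4] = max(4+16, 16+4) = 20
f[5] = max(4+20, 16+8) = 24
f[6] = max(4+24, 16+16, 23+0) = 32
f[7] = max(4+32, 16+20, 23+4) = 36
f[8] = max(4+36, 16+24, 23+8) = 40
f[9] = max(4+40, 16+32, 23+16) = 48
f[10] = max(4+48, 16+36, 23+20) = 52
f[11] = max(4+52, 16+40, 23+24) = 56
f[12] = max(4+56, 16+48, 23+32) = 64
f[13] = max(4+64, 16+52, 23+36) = 68
One optimal cutting: 3 + 3 + 3 + 3 + 1 → 68.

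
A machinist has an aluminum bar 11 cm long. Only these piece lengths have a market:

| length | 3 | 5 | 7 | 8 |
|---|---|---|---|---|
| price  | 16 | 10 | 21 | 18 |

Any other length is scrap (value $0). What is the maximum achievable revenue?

Consider every possible first cut. r[k] is the best of p[i]+r[k−i] over all sellable i≤k.
r[1] = 0
r[2] = 0
r[3] = 16
r[4] = 16
r[5] = max(16+0, 10+0) = 16
r[6] = max(16+16, 10+0) = 32
r[7] = max(16+16, 10+0, 21+0) = 32
r[8] = max(16+16, 10+16, 21+0, 18+0) = 32
r[9] = max(16+32, 10+16, 21+0, 18+0) = 48
r[10] = max(16+32, 10+16, 21+16, 18+0) = 48
r[11] = max(16+32, 10+32, 21+16, 18+16) = 48
One optimal cutting: pieces 3 + 3 + 3 with 2 cm of scrap → $48.

48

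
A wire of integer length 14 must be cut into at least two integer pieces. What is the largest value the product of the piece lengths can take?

162

Define prod[k] = max over 1≤i<k of i · max(k−i, prod[k−i]); the inner max lets the remainder stay uncut if that's better.
prod[2] = 1*max(1,0) = 1*1 = 1
prod[3] = max(1*2, 2*1) = 2
prod[4] = max(1*3, 2*2, 3*1) = 4
prod[5] = max(1*4, 2*3, 3*2, 4*1) = 6
prod[6] = max(1*6, 2*4, 3*3, 4*2, 5*1) = 9
prod[7] = max(1*9, 2*6, 3*4, 4*3, 5*2, 6*1) = 12
prod[8] = max(1*12, 2*9, 3*6, …, 6*2, 7*1) = 18
prod[9] = max(1*18, 2*12, 3*9, …, 7*2, 8*1) = 27
prod[10] = max(1*27, 2*18, 3*12, …, 8*2, 9*1) = 36
prod[11] = max(1*36, 2*27, 3*18, …, 9*2, 10*1) = 54
prod[12] = max(1*54, 2*36, 3*27, …, 10*2, 11*1) = 81
prod[13] = max(1*81, 2*54, 3*36, …, 11*2, 12*1) = 108
prod[14] = max(1*108, 2*81, 3*54, …, 12*2, 13*1) = 162
One optimal split: 3 + 3 + 3 + 3 + 2; product 3*3*3*3*2 = 162.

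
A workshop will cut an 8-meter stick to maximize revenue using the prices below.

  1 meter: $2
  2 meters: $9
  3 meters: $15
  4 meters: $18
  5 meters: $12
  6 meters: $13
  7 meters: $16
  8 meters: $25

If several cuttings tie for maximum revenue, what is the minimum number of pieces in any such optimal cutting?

3

Build r[k] bottom-up: r[k] = max over allowed piece i of (p[i] + r[k−i]).
r[1] = 2
r[2] = max(2+2, 9+0) = 9
r[3] = max(2+9, 9+2, 15+0) = 15
r[4] = max(2+15, 9+9, 15+2, 18+0) = 18
r[5] = max(2+18, 9+15, 15+9, 18+2, 12+0) = 24
r[6] = max(2+24, 9+18, 15+15, 18+9, 12+2, 13+0) = 30
r[7] = max(2+30, 9+24, 15+18, …, 13+2, 16+0) = 33
r[8] = max(2+33, 9+30, 15+24, …, 16+2, 25+0) = 39
Maximum revenue is $39.
Now minimize piece count subject to staying optimal: for each k, pieces[k] = 1 + min over i with p[i]+r[k−i]=r[k] of pieces[k−i].
pieces[5] = 2
pieces[6] = 2
pieces[7] = 2
pieces[8] = 3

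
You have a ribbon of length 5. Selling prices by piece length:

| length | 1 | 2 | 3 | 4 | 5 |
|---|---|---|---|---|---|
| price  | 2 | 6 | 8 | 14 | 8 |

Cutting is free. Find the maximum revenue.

16

Build v[k] bottom-up: v[k] = max over allowed piece i of (p[i] + v[k−i]).
v[1] = 2
v[2] = max(2+2, 6+0) = 6
v[3] = max(2+6, 6+2, 8+0) = 8
v[4] = max(2+8, 6+6, 8+2, 14+0) = 14
v[5] = max(2+14, 6+8, 8+6, 14+2, 8+0) = 16
One optimal cutting: 4 + 1 → ¢14 + ¢2 = ¢16.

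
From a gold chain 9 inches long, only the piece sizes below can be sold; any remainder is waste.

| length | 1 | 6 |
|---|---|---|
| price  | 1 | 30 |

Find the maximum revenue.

33

Build r[k] bottom-up: r[k] = max over allowed piece i of (p[i] + r[k−i]).
r[1] = 1
r[2] = 2  (first piece 1, then r[1]=1)
r[3] = 3  (first piece 1, then r[2]=2)
r[4] = 4  (first piece 1, then r[3]=3)
r[5] = 5  (first piece 1, then r[4]=4)
r[6] = max(1+5, 30+0) = 30
r[7] = max(1+30, 30+1) = 31
r[8] = max(1+31, 30+2) = 32
r[9] = max(1+32, 30+3) = 33
One optimal cutting: 6 + 1 + 1 + 1 → $33.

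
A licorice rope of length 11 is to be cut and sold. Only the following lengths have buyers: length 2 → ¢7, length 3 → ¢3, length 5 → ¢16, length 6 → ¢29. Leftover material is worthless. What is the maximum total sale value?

45

Consider every possible first cut. r[k] is the best of p[i]+r[k−i] over all sellable i≤k.
r[1] = 0
r[2] = 7
r[3] = max(7+0, 3+0) = 7
r[4] = max(7+7, 3+0) = 14
r[5] = max(7+7, 3+7, 16+0) = 16
r[6] = max(7+14, 3+7, 16+0, 29+0) = 29
r[7] = max(7+16, 3+14, 16+7, 29+0) = 29
r[8] = max(7+29, 3+16, 16+7, 29+7) = 36
r[9] = max(7+29, 3+29, 16+14, 29+7) = 36
r[10] = max(7+36, 3+29, 16+16, 29+14) = 43
r[11] = max(7+36, 3+36, 16+29, 29+16) = 45
One optimal cutting: 6 + 5 → ¢45.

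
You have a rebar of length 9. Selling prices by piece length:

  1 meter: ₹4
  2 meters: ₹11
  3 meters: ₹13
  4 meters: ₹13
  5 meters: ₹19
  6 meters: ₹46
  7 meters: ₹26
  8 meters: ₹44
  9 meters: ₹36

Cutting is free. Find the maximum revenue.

Let v[k] be the best obtainable value from length k. For each k, try every first piece i and keep the best of price[i] + v[k−i].
v[1] = 4
v[2] = max(4+4, 11+0) = 11
v[3] = max(4+11, 11+4, 13+0) = 15
v[4] = max(4+15, 11+11, 13+4, 13+0) = 22
v[5] = max(4+22, 11+15, 13+11, 13+4, 19+0) = 26
v[6] = max(4+26, 11+22, 13+15, 13+11, 19+4, 46+0) = 46
v[7] = max(4+46, 11+26, 13+22, …, 46+4, 26+0) = 50
v[8] = max(4+50, 11+46, 13+26, …, 26+4, 44+0) = 57
v[9] = max(4+57, 11+50, 13+46, …, 44+4, 36+0) = 61
One optimal cutting: 6 + 2 + 1 → ₹46 + ₹11 + ₹4 = ₹61.

61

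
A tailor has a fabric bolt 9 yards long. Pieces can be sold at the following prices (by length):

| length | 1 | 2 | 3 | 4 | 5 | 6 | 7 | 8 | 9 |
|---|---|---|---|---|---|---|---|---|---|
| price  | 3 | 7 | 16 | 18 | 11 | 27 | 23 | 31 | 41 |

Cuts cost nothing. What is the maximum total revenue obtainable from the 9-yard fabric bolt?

Consider every possible first cut. v[k] is the best of p[i]+v[k−i] over all sellable i≤k.
v[1] = 3
v[2] = 7
v[3] = 16
v[4] = 19  (first piece 1, then v[3]=16)
v[5] = 23  (first piece 2, then v[3]=16)
v[6] = 32  (first piece 3, then v[3]=16)
v[7] = 35  (first piece 1, then v[6]=32)
v[8] = 39  (first piece 2, then v[6]=32)
v[9] = 48  (first piece 3, then v[6]=32)
One optimal cutting: 3 + 3 + 3 → $16 + $16 + $16 = $48.

48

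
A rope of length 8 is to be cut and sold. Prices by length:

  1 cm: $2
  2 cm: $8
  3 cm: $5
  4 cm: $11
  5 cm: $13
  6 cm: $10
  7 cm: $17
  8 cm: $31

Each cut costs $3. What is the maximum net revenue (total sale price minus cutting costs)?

Build v[k] bottom-up: v[k] = max over allowed piece i of (p[i] + v[k−i]) − 3 per cut.
v[1] = 2
v[2] = 8
v[3] = 7  (first piece 1, then v[2]=8)
v[4] = 13  (first piece 2, then v[2]=8)
v[5] = 13
v[6] = 18  (first piece 2, then v[4]=13)
v[7] = 18  (first piece 2, then v[5]=13)
v[8] = 31
Best is to make no cuts and sell whole for $31.

31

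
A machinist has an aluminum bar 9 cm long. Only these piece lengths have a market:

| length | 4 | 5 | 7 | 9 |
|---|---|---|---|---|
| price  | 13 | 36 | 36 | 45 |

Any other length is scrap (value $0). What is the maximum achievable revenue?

49

Let f[k] be the best obtainable value from length k. For each k, try every first piece i and keep the best of price[i] + f[k−i].
f[1] = 0
f[2] = 0
f[3] = 0
f[4] = 13
f[5] = max(13+0, 36+0) = 36
f[6] = max(13+0, 36+0) = 36
f[7] = max(13+0, 36+0, 36+0) = 36
f[8] = max(13+13, 36+0, 36+0) = 36
f[9] = max(13+36, 36+13, 36+0, 45+0) = 49
One optimal cutting: 5 + 4 → $49.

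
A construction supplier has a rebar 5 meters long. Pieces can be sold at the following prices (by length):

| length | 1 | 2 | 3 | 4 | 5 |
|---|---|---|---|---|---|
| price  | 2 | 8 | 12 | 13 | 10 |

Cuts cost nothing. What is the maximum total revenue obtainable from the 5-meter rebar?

Let best[k] be the best obtainable value from length k. For each k, try every first piece i and keep the best of price[i] + best[k−i].
best[1] = 2
best[2] = max(2+2, 8+0) = 8
best[3] = max(2+8, 8+2, 12+0) = 12
best[4] = max(2+12, 8+8, 12+2, 13+0) = 16
best[5] = max(2+16, 8+12, 12+8, 13+2, 10+0) = 20
One optimal cutting: 3 + 2 → ₹12 + ₹8 = ₹20.

20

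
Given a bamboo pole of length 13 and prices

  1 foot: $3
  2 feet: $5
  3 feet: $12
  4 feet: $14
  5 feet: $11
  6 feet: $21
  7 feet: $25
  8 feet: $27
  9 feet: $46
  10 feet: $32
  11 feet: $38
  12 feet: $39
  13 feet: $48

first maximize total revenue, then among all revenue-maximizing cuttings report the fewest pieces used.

3

Consider every possible first cut. r[k] is the best of p[i]+r[k−i] over all sellable i≤k.
r[1] = 3
r[2] = max(3+3, 5+0) = 6
r[3] = max(3+6, 5+3, 12+0) = 12
r[4] = max(3+12, 5+6, 12+3, 14+0) = 15
r[5] = max(3+15, 5+12, 12+6, 14+3, 11+0) = 18
r[6] = max(3+18, 5+15, 12+12, 14+6, 11+3, 21+0) = 24
r[7] = max(3+24, 5+18, 12+15, …, 21+3, 25+0) = 27
r[8] = max(3+27, 5+24, 12+18, …, 25+3, 27+0) = 30
r[9] = max(3+30, 5+27, 12+24, …, 27+3, 46+0) = 46
r[10] = max(3+46, 5+30, 12+27, …, 46+3, 32+0) = 49
r[11] = max(3+49, 5+46, 12+30, …, 32+3, 38+0) = 52
r[12] = max(3+52, 5+49, 12+46, …, 38+3, 39+0) = 58
r[13] = max(3+58, 5+52, 12+49, …, 39+3, 48+0) = 61
Maximum revenue is $61.
Now minimize piece count subject to staying optimal: for each k, pieces[k] = 1 + min over i with p[i]+r[k−i]=r[k] of pieces[k−i].
pieces[10] = 2
pieces[11] = 3
pieces[12] = 2
pieces[13] = 3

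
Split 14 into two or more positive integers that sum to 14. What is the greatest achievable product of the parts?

162

Let m[k] be the best product for length k (with at least one cut). For each first piece i, the rest contributes max(k−i, m[k−i]).
m[2] = 1*max(1,0) = 1*1 = 1
m[3] = 1*max(2,1) = 1*2 = 2
m[4] = 2*max(2,1) = 2*2 = 4
m[5] = 2*max(3,2) = 2*3 = 6
m[6] = 3*max(3,2) = 3*3 = 9
m[7] = 2*max(5,6) = 2*6 = 12
m[8] = 2*max(6,9) = 2*9 = 18
m[9] = 3*max(6,9) = 3*9 = 27
m[10] = 2*max(8,18) = 2*18 = 36
m[11] = 2*max(9,27) = 2*27 = 54
m[12] = 3*max(9,27) = 3*27 = 81
m[13] = 2*max(11,54) = 2*54 = 108
m[14] = 2*max(12,81) = 2*81 = 162
One optimal split: 3 + 3 + 3 + 3 + 2; product 3*3*3*3*2 = 162.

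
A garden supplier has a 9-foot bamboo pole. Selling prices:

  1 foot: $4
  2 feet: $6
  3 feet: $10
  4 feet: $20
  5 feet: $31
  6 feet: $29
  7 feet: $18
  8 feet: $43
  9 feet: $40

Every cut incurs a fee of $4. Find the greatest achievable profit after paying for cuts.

47

Consider every possible first cut. r[k] is the best of p[i]+r[k−i] over all sellable i≤k, charging 4 whenever i<k.
r[1] = 4
r[2] = 6
r[3] = 10
r[4] = 20
r[5] = 31
r[6] = 31  (first piece 1, then r[5]=31)
r[7] = 33  (first piece 2, then r[5]=31)
r[8] = 43
r[9] = 47  (first piece 4, then r[5]=31)
One optimal plan: pieces 5 + 4 (1 cut) → $51 − $4 = $47.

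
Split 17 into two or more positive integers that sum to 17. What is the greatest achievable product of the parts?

486

Let m[k] be the best product for length k (with at least one cut). For each first piece i, the rest contributes max(k−i, m[k−i]).
m[2] = 1·max(1,0) = 1·1 = 1
m[3] = max(1·2, 2·1) = 2
m[4] = max(1·3, 2·2, 3·1) = 4
m[5] = max(1·4, 2·3, 3·2, 4·1) = 6
m[6] = max(1·6, 2·4, 3·3, 4·2, 5·1) = 9
m[7] = max(1·9, 2·6, 3·4, 4·3, 5·2, 6·1) = 12
m[8] = max(1·12, 2·9, 3·6, …, 6·2, 7·1) = 18
m[9] = max(1·18, 2·12, 3·9, …, 7·2, 8·1) = 27
m[10] = max(1·27, 2·18, 3·12, …, 8·2, 9·1) = 36
m[11] = max(1·36, 2·27, 3·18, …, 9·2, 10·1) = 54
m[12] = max(1·54, 2·36, 3·27, …, 10·2, 11·1) = 81
m[13] = max(1·81, 2·54, 3·36, …, 11·2, 12·1) = 108
m[14] = max(1·108, 2·81, 3·54, …, 12·2, 13·1) = 162
m[15] = max(1·162, 2·108, 3·81, …, 13·2, 14·1) = 243
m[16] = max(1·243, 2·162, 3·108, …, 14·2, 15·1) = 324
m[17] = max(1·324, 2·243, 3·162, …, 15·2, 16·1) = 486
One optimal split: 3 + 3 + 3 + 3 + 3 + 2; product 3·3·3·3·3·2 = 486.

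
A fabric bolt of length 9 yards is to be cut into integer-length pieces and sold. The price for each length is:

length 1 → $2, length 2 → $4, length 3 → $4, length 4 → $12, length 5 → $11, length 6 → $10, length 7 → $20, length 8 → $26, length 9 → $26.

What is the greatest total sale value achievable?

28

Let r[k] be the best obtainable value from length k. For each k, try every first piece i and keep the best of price[i] + r[k−i].
r[1] = 2
r[2] = 4  (first piece 1, then r[1]=2)
r[3] = 6  (first piece 1, then r[2]=4)
r[4] = 12
r[5] = 14  (first piece 1, then r[4]=12)
r[6] = 16  (first piece 1, then r[5]=14)
r[7] = 20
r[8] = 26
r[9] = 28  (first piece 1, then r[8]=26)
One optimal cutting: 8 + 1 → $26 + $2 = $28.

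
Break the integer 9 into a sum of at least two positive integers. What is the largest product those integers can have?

Let f[k] be the best product for length k (with at least one cut). For each first piece i, the rest contributes max(k−i, f[k−i]).
Small cases: f[2]=1, f[3]=2.
f[4] = 2*max(2,1) = 2*2 = 4
f[5] = 2*max(3,2) = 2*3 = 6
f[6] = 3*max(3,2) = 3*3 = 9
f[7] = 2*max(5,6) = 2*6 = 12
f[8] = 2*max(6,9) = 2*9 = 18
f[9] = 3*max(6,9) = 3*9 = 27
One optimal split: 3 + 3 + 3; product 3*3*3 = 27.

27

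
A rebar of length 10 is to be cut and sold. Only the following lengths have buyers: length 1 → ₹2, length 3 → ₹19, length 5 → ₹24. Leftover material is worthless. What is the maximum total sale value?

59

Build f[k] bottom-up: f[k] = max over allowed piece i of (p[i] + f[k−i]).
f[1] = 2
f[2] = 4  (first piece 1, then f[1]=2)
f[3] = max(2+4, 19+0) = 19
f[4] = max(2+19, 19+2) = 21
f[5] = max(2+21, 19+4, 24+0) = 24
f[6] = max(2+24, 19+19, 24+2) = 38
f[7] = max(2+38, 19+21, 24+4) = 40
f[8] = max(2+40, 19+24, 24+19) = 43
f[9] = max(2+43, 19+38, 24+21) = 57
f[10] = max(2+57, 19+40, 24+24) = 59
One optimal cutting: 3 + 3 + 3 + 1 → ₹59.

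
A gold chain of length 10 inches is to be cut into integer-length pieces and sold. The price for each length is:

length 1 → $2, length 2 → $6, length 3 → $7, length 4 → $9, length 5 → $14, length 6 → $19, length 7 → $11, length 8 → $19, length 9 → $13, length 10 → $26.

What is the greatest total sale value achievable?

Build v[k] bottom-up: v[k] = max over allowed piece i of (p[i] + v[k−i]).
v[1] = 2
v[2] = 6
v[3] = 8  (first piece 1, then v[2]=6)
v[4] = 12  (first piece 2, then v[2]=6)
v[5] = 14  (first piece 1, then v[4]=12)
v[6] = 19
v[7] = 21  (first piece 1, then v[6]=19)
v[8] = 25  (first piece 2, then v[6]=19)
v[9] = 27  (first piece 1, then v[8]=25)
v[10] = 31  (first piece 2, then v[8]=25)
One optimal cutting: 6 + 2 + 2 → $19 + $6 + $6 = $31.

31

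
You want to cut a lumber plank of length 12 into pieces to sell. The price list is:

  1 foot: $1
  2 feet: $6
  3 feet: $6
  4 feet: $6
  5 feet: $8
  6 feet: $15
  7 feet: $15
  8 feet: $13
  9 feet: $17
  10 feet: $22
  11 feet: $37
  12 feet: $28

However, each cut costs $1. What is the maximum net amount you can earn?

37

Consider every possible first cut. net[k] is the best of p[i]+net[k−i] over all sellable i≤k, charging 1 whenever i<k.
net[1] = 1
net[2] = 6
net[3] = 6  (first piece 1, then net[2]=6)
net[4] = 11  (first piece 2, then net[2]=6)
net[5] = 11  (first piece 1, then net[4]=11)
net[6] = 16  (first piece 2, then net[4]=11)
net[7] = 16  (first piece 1, then net[6]=16)
net[8] = 21  (first piece 2, then net[6]=16)
net[9] = 21  (first piece 1, then net[8]=21)
net[10] = 26  (first piece 2, then net[8]=21)
net[11] = 37
net[12] = 37  (first piece 1, then net[11]=37)
One optimal plan: pieces 11 + 1 (1 cut) → $38 − $1 = $37.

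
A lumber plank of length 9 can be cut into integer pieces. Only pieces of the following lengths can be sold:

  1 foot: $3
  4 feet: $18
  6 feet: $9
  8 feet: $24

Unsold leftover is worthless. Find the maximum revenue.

Let best[k] be the best obtainable value from length k. For each k, try every first piece i and keep the best of price[i] + best[k−i].
best[1] = 3
best[2] = 6  (first piece 1, then best[1]=3)
best[3] = 9  (first piece 1, then best[2]=6)
best[4] = max(3+9, 18+0) = 18
best[5] = max(3+18, 18+3) = 21
best[6] = max(3+21, 18+6, 9+0) = 24
best[7] = max(3+24, 18+9, 9+3) = 27
best[8] = max(3+27, 18+18, 9+6, 24+0) = 36
best[9] = max(3+36, 18+21, 9+9, 24+3) = 39
One optimal cutting: 4 + 4 + 1 → $39.

39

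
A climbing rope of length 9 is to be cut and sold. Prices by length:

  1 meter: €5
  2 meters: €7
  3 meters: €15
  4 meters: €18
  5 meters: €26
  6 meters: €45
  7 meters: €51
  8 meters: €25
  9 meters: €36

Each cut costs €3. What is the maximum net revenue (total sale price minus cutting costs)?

Consider every possible first cut. v[k] is the best of p[i]+v[k−i] over all sellable i≤k, charging 3 whenever i<k.
v[1] = 5
v[2] = 7  (first piece 1, then v[1]=5)
v[3] = 15
v[4] = 18
v[5] = 26
v[6] = 45
v[7] = 51
v[8] = 53  (first piece 1, then v[7]=51)
v[9] = 57  (first piece 3, then v[6]=45)
One optimal plan: pieces 6 + 3 (1 cut) → €60 − €3 = €57.

57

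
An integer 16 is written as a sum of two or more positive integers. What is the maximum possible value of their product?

324

Let g[k] be the best product for length k (with at least one cut). For each first piece i, the rest contributes max(k−i, g[k−i]).
Small cases: g[2]=1, g[3]=2, g[4]=4, g[5]=6, g[6]=9, g[7]=12, g[8]=18, g[9]=27, g[10]=36.
g[11] = 2·max(9,27) = 2·27 = 54
g[12] = 3·max(9,27) = 3·27 = 81
g[13] = 2·max(11,54) = 2·54 = 108
g[14] = 2·max(12,81) = 2·81 = 162
g[15] = 3·max(12,81) = 3·81 = 243
g[16] = 2·max(14,162) = 2·162 = 324
One optimal split: 3 + 3 + 3 + 3 + 2 + 2; product 3·3·3·3·2·2 = 324.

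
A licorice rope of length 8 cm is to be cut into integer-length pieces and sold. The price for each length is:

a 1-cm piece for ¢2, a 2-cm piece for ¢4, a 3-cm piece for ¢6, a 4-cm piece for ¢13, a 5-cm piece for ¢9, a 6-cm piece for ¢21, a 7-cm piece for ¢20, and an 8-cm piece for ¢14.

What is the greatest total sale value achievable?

26

Let best[k] be the best obtainable value from length k. For each k, try every first piece i and keep the best of price[i] + best[k−i].
best[1] = 2
best[2] = max(2+2, 4+0) = 4
best[3] = max(2+4, 4+2, 6+0) = 6
best[4] = max(2+6, 4+4, 6+2, 13+0) = 13
best[5] = max(2+13, 4+6, 6+4, 13+2, 9+0) = 15
best[6] = max(2+15, 4+13, 6+6, 13+4, 9+2, 21+0) = 21
best[7] = max(2+21, 4+15, 6+13, …, 21+2, 20+0) = 23
best[8] = max(2+23, 4+21, 6+15, …, 20+2, 14+0) = 26
One optimal cutting: 4 + 4 → ¢13 + ¢13 = ¢26.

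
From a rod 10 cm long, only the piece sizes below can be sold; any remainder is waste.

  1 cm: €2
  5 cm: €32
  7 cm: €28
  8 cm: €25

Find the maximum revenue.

Consider every possible first cut. f[k] is the best of p[i]+f[k−i] over all sellable i≤k.
f[1] = 2
f[2] = 4  (first piece 1, then f[1]=2)
f[3] = 6  (first piece 1, then f[2]=4)
f[4] = 8  (first piece 1, then f[3]=6)
f[5] = max(2+8, 32+0) = 32
f[6] = max(2+32, 32+2) = 34
f[7] = max(2+34, 32+4, 28+0) = 36
f[8] = max(2+36, 32+6, 28+2, 25+0) = 38
f[9] = max(2+38, 32+8, 28+4, 25+2) = 40
f[10] = max(2+40, 32+32, 28+6, 25+4) = 64
One optimal cutting: 5 + 5 → €64.

64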